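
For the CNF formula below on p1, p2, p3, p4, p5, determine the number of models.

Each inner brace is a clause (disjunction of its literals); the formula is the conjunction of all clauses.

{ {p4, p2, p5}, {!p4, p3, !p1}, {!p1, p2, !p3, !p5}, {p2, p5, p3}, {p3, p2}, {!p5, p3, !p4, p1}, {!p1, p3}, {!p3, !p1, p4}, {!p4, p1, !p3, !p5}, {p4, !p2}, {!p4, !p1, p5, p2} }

6

There are 2^5 = 32 truth assignments over (p1, p2, p3, p4, p5).
Split on p4. With p4 = true, the clauses containing p4 are satisfied and !p4 drops from the rest; 5 of the 2^4 = 16 assignments to the other variables satisfy what remains.
With p4 = false, by the same count on the reduced clause set, 1 assignment works.
(One model: p1=F, p2=F, p3=T, p4=F, p5=T.)
Total: 5 + 1 = 6.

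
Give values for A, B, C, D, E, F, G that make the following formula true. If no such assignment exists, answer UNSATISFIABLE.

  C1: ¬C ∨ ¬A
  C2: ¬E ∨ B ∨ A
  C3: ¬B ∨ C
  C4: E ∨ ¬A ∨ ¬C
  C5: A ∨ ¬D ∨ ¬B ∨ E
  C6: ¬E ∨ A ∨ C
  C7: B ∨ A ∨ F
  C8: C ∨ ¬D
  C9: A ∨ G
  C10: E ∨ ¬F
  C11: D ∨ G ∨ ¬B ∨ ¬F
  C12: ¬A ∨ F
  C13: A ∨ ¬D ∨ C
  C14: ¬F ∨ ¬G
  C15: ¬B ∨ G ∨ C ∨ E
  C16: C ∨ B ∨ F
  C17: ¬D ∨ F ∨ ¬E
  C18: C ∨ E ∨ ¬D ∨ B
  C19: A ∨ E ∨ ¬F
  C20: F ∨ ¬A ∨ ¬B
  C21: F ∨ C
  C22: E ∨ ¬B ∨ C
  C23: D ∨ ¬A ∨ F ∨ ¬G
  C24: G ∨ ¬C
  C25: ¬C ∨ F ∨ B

A=False, B=True, C=True, D=False, E=True, F=False, G=True

Try C = True.
(¬A) alone gives A = False.
(G) alone gives G = True.
(¬F) alone gives F = False.
(B) alone gives B = True.
Try D = False.
Every clause is now satisfied; E is unconstrained.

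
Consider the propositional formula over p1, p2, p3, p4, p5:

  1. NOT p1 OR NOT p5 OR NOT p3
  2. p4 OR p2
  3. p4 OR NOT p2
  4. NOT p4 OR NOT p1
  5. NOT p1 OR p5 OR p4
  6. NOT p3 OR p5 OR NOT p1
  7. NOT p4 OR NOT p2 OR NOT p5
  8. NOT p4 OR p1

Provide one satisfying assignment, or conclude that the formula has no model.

UNSATISFIABLE

Branch on p4: set p4 = true.
From the singleton clause (NOT p1), p1 = false.
But (p1) is also a unit clause — contradiction.
Backtrack on p4: now try p4 = false.
From the singleton clause (p2), p2 = true.
But (NOT p2) is also a unit clause — contradiction.
Either choice for p4 ends in contradiction.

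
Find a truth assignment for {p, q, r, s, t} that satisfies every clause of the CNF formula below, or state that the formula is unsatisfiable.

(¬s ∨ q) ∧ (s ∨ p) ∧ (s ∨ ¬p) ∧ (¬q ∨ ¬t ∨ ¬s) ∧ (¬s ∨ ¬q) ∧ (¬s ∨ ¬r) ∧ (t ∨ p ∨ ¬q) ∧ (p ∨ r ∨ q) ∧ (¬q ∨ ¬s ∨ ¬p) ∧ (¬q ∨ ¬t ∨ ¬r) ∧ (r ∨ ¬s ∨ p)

UNSATISFIABLE

Branch on s: set s = False.
The clause (p) is unit, so p = True.
That conflicts with the unit clause (¬p).
So s must be the other value — set s = True.
The clause (q) is unit, so q = True.
That conflicts with the unit clause (¬q).
Neither s = True nor s = False works.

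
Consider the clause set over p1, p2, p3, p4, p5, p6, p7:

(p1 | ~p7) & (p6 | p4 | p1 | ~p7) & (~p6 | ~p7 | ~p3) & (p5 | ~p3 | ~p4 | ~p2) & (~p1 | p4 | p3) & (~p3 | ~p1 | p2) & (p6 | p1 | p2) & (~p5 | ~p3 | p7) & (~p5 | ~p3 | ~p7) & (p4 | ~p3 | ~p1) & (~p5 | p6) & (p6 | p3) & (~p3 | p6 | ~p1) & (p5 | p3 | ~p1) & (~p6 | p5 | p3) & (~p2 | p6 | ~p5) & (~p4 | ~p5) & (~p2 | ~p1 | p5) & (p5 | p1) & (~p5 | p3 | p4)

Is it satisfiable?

Case p1 = 1:
Case p4 = 1:
(~p5) alone gives p5 = 0.
(p3) alone gives p3 = 1.
(~p2) alone gives p2 = 0.
But (p2) is also a unit clause — contradiction.
So p4 must be the other value — set p4 = 0.
(p3) alone gives p3 = 1.
But (~p3) is also a unit clause — contradiction.
Both values of p4 lead to a conflict.
So p1 must be the other value — set p1 = 0.
(~p7) alone gives p7 = 0.
(p5) alone gives p5 = 1.
(~p3) alone gives p3 = 0.
(p6) alone gives p6 = 1.
(~p4) alone gives p4 = 0.
But (p4) is also a unit clause — contradiction.
Both values of p1 lead to a conflict.
No assignment satisfies every clause.

No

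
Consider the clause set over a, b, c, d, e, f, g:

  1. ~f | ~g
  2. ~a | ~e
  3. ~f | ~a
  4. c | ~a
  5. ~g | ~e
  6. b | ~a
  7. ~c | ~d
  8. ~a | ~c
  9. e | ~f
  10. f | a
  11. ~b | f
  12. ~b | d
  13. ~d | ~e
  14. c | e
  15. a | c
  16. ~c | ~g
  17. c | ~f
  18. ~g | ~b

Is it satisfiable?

Suppose f = 1.
Unit clause (~g) forces g = 0.
Unit clause (~a) forces a = 0.
Unit clause (e) forces e = 1.
Unit clause (~d) forces d = 0.
Unit clause (~b) forces b = 0.
Unit clause (c) forces c = 1.
This assignment satisfies each clause.
A satisfying assignment: a=0,  b=0,  c=1,  d=0,  e=1,  f=1,  g=0.

Yes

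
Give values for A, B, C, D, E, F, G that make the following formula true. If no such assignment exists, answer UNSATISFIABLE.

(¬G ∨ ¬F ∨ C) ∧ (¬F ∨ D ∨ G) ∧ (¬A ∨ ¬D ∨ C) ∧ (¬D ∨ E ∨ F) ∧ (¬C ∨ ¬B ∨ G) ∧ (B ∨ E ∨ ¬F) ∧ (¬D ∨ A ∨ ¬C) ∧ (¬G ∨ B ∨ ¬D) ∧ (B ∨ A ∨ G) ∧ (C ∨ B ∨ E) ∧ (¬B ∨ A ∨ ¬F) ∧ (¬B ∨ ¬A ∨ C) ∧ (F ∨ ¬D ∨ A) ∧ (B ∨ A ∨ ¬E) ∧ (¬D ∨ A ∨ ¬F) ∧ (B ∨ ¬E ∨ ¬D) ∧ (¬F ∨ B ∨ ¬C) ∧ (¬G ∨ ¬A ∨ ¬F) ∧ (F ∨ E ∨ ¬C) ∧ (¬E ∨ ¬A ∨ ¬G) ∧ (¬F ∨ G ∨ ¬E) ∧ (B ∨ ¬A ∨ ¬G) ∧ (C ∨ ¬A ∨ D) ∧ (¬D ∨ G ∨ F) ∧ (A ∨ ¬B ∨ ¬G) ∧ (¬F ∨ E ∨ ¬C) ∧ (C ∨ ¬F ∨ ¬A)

Try G = False.
Try F = False.
From the singleton clause (¬D), D = False.
Try C = False.
From the singleton clause (¬A), A = False.
From the singleton clause (B), B = True.
All clauses hold; E can take either value.

A ↦ False; B ↦ True; C ↦ False; D ↦ False; E ↦ True; F ↦ False; G ↦ False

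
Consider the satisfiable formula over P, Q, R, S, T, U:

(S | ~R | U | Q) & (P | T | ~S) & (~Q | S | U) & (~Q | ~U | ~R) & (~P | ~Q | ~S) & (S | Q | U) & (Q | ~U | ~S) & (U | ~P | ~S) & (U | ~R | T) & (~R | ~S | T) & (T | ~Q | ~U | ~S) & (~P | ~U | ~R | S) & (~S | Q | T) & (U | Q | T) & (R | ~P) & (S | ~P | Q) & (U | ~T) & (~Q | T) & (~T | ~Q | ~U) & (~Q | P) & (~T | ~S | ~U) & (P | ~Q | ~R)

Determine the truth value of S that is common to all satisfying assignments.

Suppose S = 1.
Case P = 1:
Unit clause (~Q) forces Q = 0.
Unit clause (~U) forces U = 0.
That conflicts with the unit clause (U).
That branch fails; take P = 0 instead.
Unit clause (T) forces T = 1.
Unit clause (U) forces U = 1.
That conflicts with the unit clause (~U).
Neither P = 1 nor P = 0 works.
So every satisfying assignment has S = False.

False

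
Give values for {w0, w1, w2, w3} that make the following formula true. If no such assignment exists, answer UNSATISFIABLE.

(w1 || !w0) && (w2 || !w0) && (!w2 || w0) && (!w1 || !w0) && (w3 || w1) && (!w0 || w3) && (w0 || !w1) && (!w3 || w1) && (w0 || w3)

Branch on w1: set w1 = true.
The clause (!w0) is unit, so w0 = false.
That conflicts with the unit clause (w0).
Backtrack on w1: now try w1 = false.
The clause (!w0) is unit, so w0 = false.
The clause (!w2) is unit, so w2 = false.
The clause (w3) is unit, so w3 = true.
That conflicts with the unit clause (!w3).
Either choice for w1 ends in contradiction.

UNSATISFIABLE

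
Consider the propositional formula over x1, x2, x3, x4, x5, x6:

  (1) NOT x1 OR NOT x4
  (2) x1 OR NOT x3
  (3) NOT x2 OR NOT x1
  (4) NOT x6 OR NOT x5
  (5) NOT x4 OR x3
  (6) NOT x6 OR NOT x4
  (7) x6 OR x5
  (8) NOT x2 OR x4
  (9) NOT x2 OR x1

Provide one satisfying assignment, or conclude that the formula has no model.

Suppose x1 = true.
Unit clause (NOT x4) forces x4 = false.
Unit clause (NOT x2) forces x2 = false.
Suppose x6 = true.
Unit clause (NOT x5) forces x5 = false.
No clause remains; x3 is free.

x1 ↦ true,  x2 ↦ false,  x3 ↦ true,  x4 ↦ false,  x5 ↦ false,  x6 ↦ true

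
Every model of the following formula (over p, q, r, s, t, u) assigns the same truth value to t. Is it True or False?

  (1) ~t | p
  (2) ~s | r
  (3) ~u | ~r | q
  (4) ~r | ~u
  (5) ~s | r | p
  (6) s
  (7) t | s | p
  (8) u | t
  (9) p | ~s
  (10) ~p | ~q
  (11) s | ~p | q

True

Suppose t = 0.
Unit clause (s) forces s = 1.
Unit clause (r) forces r = 1.
Unit clause (~u) forces u = 0.
That conflicts with the unit clause (u).
So every satisfying assignment has t = True.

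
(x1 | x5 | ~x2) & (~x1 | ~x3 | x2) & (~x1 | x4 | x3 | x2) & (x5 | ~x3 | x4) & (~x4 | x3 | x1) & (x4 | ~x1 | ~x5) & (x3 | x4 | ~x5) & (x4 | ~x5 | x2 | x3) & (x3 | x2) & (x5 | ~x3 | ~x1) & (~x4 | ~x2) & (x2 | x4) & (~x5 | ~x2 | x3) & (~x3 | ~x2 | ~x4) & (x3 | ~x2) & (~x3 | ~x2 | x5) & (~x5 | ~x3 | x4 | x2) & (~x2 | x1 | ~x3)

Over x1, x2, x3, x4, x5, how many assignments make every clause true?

There are 2^5 = 32 truth assignments over (x1, x2, x3, x4, x5).
Split on x5. With x5 = 1, the clauses containing x5 are satisfied and ~x5 drops from the rest; 1 of the 2^4 = 16 assignments to the other variables satisfy what remains.
With x5 = 0, by the same count on the reduced clause set, 1 assignment works.
Total: 1 + 1 = 2.

2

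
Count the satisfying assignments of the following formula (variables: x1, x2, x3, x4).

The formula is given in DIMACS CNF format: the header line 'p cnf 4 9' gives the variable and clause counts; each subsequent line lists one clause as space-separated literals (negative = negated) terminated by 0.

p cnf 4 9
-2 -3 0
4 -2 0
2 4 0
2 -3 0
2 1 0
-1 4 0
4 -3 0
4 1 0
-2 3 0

There are 2^4 = 16 truth assignments over (x1, x2, x3, x4).
Check each against the 9 clauses (columns in the order x1, x2, x3, x4):
  F F F F  ✗ fails (x2 ∨ x4)
  F F F T  ✗ fails (x2 ∨ x1)
  F F T F  ✗ fails (x2 ∨ x4)
  F F T T  ✗ fails (x2 ∨ ¬x3)
  F T F F  ✗ fails (x4 ∨ ¬x2)
  F T F T  ✗ fails (¬x2 ∨ x3)
  F T T F  ✗ fails (¬x2 ∨ ¬x3)
  F T T T  ✗ fails (¬x2 ∨ ¬x3)
  T F F F  ✗ fails (x2 ∨ x4)
  T F F T  ✓ satisfies all
  T F T F  ✗ fails (x2 ∨ x4)
  T F T T  ✗ fails (x2 ∨ ¬x3)
  T T F F  ✗ fails (x4 ∨ ¬x2)
  T T F T  ✗ fails (¬x2 ∨ x3)
  T T T F  ✗ fails (¬x2 ∨ ¬x3)
  T T T T  ✗ fails (¬x2 ∨ ¬x3)
1 of the 16 rows is a model.

1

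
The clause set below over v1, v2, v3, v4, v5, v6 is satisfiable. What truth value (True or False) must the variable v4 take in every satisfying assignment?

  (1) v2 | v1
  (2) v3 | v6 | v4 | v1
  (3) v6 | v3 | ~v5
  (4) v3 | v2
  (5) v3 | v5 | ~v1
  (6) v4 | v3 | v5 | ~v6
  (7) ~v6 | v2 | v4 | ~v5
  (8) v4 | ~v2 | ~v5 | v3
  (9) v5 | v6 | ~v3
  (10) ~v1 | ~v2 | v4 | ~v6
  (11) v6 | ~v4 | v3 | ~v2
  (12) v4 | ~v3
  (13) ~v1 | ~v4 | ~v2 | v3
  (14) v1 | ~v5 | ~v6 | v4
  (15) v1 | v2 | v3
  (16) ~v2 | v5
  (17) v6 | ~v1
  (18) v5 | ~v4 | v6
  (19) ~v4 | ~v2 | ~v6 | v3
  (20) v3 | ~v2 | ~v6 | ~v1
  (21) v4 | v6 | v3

Suppose v4 = 0.
Unit clause (~v3) forces v3 = 0.
Unit clause (v2) forces v2 = 1.
Unit clause (~v5) forces v5 = 0.
Now (v5) is unsatisfied and unit — conflict.
So every satisfying assignment has v4 = True.

True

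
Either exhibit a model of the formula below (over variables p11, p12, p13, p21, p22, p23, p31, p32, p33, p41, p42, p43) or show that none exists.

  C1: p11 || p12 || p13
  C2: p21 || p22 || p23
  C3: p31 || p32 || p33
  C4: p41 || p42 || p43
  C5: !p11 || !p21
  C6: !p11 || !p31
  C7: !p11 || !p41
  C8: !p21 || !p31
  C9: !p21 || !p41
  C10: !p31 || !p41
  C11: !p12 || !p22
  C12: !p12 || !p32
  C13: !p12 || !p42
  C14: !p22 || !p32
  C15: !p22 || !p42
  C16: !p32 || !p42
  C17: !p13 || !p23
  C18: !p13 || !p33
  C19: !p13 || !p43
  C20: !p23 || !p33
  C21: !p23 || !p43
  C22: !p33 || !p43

Branch on p11: set p11 = false.
Branch on p12: set p12 = true.
(!p22) alone gives p22 = false.
(!p32) alone gives p32 = false.
(!p42) alone gives p42 = false.
Branch on p21: set p21 = true.
(!p31) alone gives p31 = false.
(p33) alone gives p33 = true.
(!p41) alone gives p41 = false.
(p43) alone gives p43 = true.
That conflicts with the unit clause (!p43).
Backtrack on p21: now try p21 = false.
(p23) alone gives p23 = true.
(!p13) alone gives p13 = false.
(!p33) alone gives p33 = false.
(p31) alone gives p31 = true.
(!p41) alone gives p41 = false.
(p43) alone gives p43 = true.
That conflicts with the unit clause (!p43).
Both values of p21 lead to a conflict.
Backtrack on p12: now try p12 = false.
(p13) alone gives p13 = true.
(!p23) alone gives p23 = false.
(!p33) alone gives p33 = false.
(!p43) alone gives p43 = false.
Branch on p21: set p21 = true.
(!p31) alone gives p31 = false.
(p32) alone gives p32 = true.
(!p41) alone gives p41 = false.
(p42) alone gives p42 = true.
That conflicts with the unit clause (!p42).
Backtrack on p21: now try p21 = false.
(p22) alone gives p22 = true.
(!p32) alone gives p32 = false.
(p31) alone gives p31 = true.
(!p41) alone gives p41 = false.
(p42) alone gives p42 = true.
That conflicts with the unit clause (!p42).
Both values of p21 lead to a conflict.
Both values of p12 lead to a conflict.
Backtrack on p11: now try p11 = true.
(!p21) alone gives p21 = false.
(!p31) alone gives p31 = false.
(!p41) alone gives p41 = false.
Branch on p22: set p22 = true.
(!p12) alone gives p12 = false.
(!p32) alone gives p32 = false.
(p33) alone gives p33 = true.
(!p42) alone gives p42 = false.
(p43) alone gives p43 = true.
That conflicts with the unit clause (!p43).
Backtrack on p22: now try p22 = false.
(p23) alone gives p23 = true.
(!p13) alone gives p13 = false.
(!p33) alone gives p33 = false.
(p32) alone gives p32 = true.
(!p12) alone gives p12 = false.
(!p42) alone gives p42 = false.
(p43) alone gives p43 = true.
That conflicts with the unit clause (!p43).
Both values of p22 lead to a conflict.
Both values of p11 lead to a conflict.

UNSATISFIABLE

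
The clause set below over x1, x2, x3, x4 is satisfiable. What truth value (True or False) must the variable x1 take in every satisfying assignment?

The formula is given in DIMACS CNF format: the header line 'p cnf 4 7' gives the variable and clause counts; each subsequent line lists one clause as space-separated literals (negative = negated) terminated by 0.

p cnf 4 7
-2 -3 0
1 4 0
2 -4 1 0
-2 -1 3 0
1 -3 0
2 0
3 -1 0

Suppose x1 = True.
The clause (x2) is unit, so x2 = True.
The clause (¬x3) is unit, so x3 = False.
Now (x3) is unsatisfied and unit — conflict.
So every satisfying assignment has x1 = False.

False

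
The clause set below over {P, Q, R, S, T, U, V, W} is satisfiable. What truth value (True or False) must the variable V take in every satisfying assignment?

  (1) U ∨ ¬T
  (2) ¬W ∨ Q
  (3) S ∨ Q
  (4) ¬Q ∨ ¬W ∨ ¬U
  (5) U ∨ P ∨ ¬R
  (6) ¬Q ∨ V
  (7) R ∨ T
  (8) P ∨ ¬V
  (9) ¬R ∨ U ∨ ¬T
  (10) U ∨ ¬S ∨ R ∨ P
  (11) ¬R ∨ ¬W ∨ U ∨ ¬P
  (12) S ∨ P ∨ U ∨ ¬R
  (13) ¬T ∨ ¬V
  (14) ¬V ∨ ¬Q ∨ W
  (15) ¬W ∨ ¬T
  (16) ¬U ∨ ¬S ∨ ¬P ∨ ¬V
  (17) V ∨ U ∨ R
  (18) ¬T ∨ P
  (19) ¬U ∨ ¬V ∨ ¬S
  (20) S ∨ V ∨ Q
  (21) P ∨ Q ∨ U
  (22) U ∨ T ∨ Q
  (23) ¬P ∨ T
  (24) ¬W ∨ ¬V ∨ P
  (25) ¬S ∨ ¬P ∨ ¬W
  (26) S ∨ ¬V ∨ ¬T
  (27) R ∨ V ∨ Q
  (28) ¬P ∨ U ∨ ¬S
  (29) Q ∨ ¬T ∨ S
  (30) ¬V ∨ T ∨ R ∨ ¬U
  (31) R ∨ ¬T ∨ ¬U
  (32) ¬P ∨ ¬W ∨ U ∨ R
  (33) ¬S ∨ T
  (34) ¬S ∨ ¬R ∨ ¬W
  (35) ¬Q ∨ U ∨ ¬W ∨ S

False

Suppose V = True.
From the singleton clause (P), P = True.
From the singleton clause (¬T), T = False.
Now (T) is unsatisfied and unit — conflict.
So every satisfying assignment has V = False.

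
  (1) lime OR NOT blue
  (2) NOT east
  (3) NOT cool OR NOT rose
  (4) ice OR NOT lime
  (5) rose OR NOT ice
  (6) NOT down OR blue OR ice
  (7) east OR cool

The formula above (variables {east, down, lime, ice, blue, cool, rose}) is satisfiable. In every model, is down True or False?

False

Suppose down = true.
(NOT east) alone gives east = false.
(cool) alone gives cool = true.
(NOT rose) alone gives rose = false.
(NOT ice) alone gives ice = false.
(NOT lime) alone gives lime = false.
(NOT blue) alone gives blue = false.
That conflicts with the unit clause (blue).
So every satisfying assignment has down = False.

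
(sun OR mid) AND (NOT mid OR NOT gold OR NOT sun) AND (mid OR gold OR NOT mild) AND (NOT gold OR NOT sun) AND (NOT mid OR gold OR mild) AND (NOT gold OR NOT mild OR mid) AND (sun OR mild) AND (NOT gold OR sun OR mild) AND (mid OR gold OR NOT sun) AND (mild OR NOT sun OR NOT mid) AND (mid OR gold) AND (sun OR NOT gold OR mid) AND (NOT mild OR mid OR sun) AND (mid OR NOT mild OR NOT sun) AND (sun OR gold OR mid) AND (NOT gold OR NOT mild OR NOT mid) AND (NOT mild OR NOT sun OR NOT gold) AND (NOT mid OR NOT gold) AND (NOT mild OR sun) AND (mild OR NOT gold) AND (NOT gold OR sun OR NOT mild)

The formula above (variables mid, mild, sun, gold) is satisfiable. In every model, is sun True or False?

True

Suppose sun = false.
The clause (mid) is unit, so mid = true.
The clause (mild) is unit, so mild = true.
Now (NOT mild) is unsatisfied and unit — conflict.
So every satisfying assignment has sun = True.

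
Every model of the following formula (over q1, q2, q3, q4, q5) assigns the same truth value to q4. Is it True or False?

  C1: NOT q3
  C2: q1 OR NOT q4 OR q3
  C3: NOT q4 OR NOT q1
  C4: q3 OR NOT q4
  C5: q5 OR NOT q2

False

Suppose q4 = true.
Unit clause (NOT q3) forces q3 = false.
Now (q3) is unsatisfied and unit — conflict.
So every satisfying assignment has q4 = False.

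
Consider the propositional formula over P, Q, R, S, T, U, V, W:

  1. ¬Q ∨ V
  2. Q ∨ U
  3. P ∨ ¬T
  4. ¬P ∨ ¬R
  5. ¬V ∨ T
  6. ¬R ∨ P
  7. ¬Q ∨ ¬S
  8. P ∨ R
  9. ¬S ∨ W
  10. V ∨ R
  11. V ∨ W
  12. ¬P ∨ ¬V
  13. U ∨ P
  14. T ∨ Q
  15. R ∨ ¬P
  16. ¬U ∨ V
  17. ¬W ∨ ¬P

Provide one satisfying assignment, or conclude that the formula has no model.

Branch on Q: set Q = False.
The clause (U) is unit, so U = True.
The clause (T) is unit, so T = True.
The clause (P) is unit, so P = True.
The clause (¬R) is unit, so R = False.
But (R) is also a unit clause — contradiction.
So Q must be the other value — set Q = True.
The clause (V) is unit, so V = True.
The clause (T) is unit, so T = True.
The clause (P) is unit, so P = True.
But (¬P) is also a unit clause — contradiction.
Neither Q = True nor Q = False works.

UNSATISFIABLE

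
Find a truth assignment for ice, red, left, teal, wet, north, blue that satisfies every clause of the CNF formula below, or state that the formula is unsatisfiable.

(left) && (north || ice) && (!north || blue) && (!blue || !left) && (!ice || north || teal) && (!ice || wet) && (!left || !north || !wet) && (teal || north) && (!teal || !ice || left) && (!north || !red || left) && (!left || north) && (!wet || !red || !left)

The clause (left) is unit, so left = true.
The clause (!blue) is unit, so blue = false.
The clause (!north) is unit, so north = false.
That conflicts with the unit clause (north).

UNSATISFIABLE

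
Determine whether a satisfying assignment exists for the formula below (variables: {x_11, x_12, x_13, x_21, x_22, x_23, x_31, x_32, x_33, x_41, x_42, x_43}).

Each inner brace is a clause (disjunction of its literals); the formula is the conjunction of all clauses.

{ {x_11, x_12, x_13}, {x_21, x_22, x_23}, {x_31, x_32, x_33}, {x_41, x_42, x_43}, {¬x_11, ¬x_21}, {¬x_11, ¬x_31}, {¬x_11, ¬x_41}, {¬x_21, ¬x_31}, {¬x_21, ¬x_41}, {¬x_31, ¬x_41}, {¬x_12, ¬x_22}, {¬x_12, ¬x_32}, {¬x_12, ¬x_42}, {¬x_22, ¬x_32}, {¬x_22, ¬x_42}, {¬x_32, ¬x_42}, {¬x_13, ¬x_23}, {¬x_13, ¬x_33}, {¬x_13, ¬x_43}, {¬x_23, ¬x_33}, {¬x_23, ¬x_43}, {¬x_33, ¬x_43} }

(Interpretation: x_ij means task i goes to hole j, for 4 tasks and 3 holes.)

Branch on x_11: set x_11 = False.
Branch on x_12: set x_12 = True.
From the singleton clause (¬x_22), x_22 = False.
From the singleton clause (¬x_32), x_32 = False.
From the singleton clause (¬x_42), x_42 = False.
Branch on x_21: set x_21 = True.
From the singleton clause (¬x_31), x_31 = False.
From the singleton clause (x_33), x_33 = True.
From the singleton clause (¬x_41), x_41 = False.
From the singleton clause (x_43), x_43 = True.
But (¬x_43) is also a unit clause — contradiction.
So x_21 must be the other value — set x_21 = False.
From the singleton clause (x_23), x_23 = True.
From the singleton clause (¬x_13), x_13 = False.
From the singleton clause (¬x_33), x_33 = False.
From the singleton clause (x_31), x_31 = True.
From the singleton clause (¬x_41), x_41 = False.
From the singleton clause (x_43), x_43 = True.
But (¬x_43) is also a unit clause — contradiction.
Neither x_21 = True nor x_21 = False works.
So x_12 must be the other value — set x_12 = False.
From the singleton clause (x_13), x_13 = True.
From the singleton clause (¬x_23), x_23 = False.
From the singleton clause (¬x_33), x_33 = False.
From the singleton clause (¬x_43), x_43 = False.
Branch on x_21: set x_21 = True.
From the singleton clause (¬x_31), x_31 = False.
From the singleton clause (x_32), x_32 = True.
From the singleton clause (¬x_41), x_41 = False.
From the singleton clause (x_42), x_42 = True.
But (¬x_42) is also a unit clause — contradiction.
So x_21 must be the other value — set x_21 = False.
From the singleton clause (x_22), x_22 = True.
From the singleton clause (¬x_32), x_32 = False.
From the singleton clause (x_31), x_31 = True.
From the singleton clause (¬x_41), x_41 = False.
From the singleton clause (x_42), x_42 = True.
But (¬x_42) is also a unit clause — contradiction.
Neither x_21 = True nor x_21 = False works.
Neither x_12 = True nor x_12 = False works.
So x_11 must be the other value — set x_11 = True.
From the singleton clause (¬x_21), x_21 = False.
From the singleton clause (¬x_31), x_31 = False.
From the singleton clause (¬x_41), x_41 = False.
Branch on x_22: set x_22 = True.
From the singleton clause (¬x_12), x_12 = False.
From the singleton clause (¬x_32), x_32 = False.
From the singleton clause (x_33), x_33 = True.
From the singleton clause (¬x_42), x_42 = False.
From the singleton clause (x_43), x_43 = True.
But (¬x_43) is also a unit clause — contradiction.
So x_22 must be the other value — set x_22 = False.
From the singleton clause (x_23), x_23 = True.
From the singleton clause (¬x_13), x_13 = False.
From the singleton clause (¬x_33), x_33 = False.
From the singleton clause (x_32), x_32 = True.
From the singleton clause (¬x_12), x_12 = False.
From the singleton clause (¬x_42), x_42 = False.
From the singleton clause (x_43), x_43 = True.
But (¬x_43) is also a unit clause — contradiction.
Neither x_22 = True nor x_22 = False works.
Neither x_11 = True nor x_11 = False works.
No assignment satisfies every clause.

Unsatisfiable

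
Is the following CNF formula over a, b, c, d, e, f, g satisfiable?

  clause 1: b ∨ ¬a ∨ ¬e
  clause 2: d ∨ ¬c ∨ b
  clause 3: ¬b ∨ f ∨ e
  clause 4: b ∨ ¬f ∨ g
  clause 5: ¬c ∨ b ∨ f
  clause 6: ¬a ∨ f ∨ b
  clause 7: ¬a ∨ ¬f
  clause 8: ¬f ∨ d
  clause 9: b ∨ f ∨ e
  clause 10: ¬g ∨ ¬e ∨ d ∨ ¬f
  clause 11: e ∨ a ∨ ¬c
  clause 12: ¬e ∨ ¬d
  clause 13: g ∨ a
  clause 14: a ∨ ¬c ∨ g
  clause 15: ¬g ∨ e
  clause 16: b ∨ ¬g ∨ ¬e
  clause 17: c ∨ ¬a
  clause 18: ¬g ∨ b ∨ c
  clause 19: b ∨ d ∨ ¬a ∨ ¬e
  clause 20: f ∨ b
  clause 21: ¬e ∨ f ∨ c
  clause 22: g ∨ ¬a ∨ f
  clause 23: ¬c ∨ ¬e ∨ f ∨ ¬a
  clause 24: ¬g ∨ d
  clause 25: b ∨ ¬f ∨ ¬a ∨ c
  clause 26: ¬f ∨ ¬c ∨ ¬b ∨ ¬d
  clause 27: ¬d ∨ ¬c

Suppose a = False.
From the singleton clause (g), g = True.
From the singleton clause (e), e = True.
From the singleton clause (¬d), d = False.
That conflicts with the unit clause (d).
Backtrack on a: now try a = True.
From the singleton clause (¬f), f = False.
From the singleton clause (b), b = True.
From the singleton clause (e), e = True.
From the singleton clause (¬d), d = False.
From the singleton clause (c), c = True.
That conflicts with the unit clause (¬c).
Both values of a lead to a conflict.
No assignment satisfies every clause.

No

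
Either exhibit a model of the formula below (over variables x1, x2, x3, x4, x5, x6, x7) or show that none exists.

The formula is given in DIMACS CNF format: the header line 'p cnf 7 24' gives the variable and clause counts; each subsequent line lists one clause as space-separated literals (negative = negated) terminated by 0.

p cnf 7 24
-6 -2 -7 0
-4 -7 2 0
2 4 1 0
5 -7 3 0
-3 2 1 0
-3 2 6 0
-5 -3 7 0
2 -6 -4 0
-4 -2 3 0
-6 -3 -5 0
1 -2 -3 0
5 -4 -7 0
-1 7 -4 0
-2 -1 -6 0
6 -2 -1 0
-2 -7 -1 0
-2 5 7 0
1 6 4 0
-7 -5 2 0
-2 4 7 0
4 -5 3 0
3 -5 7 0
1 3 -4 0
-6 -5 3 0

Suppose x6 = False.
Suppose x3 = False.
Suppose x5 = False.
Unit clause (¬x7) forces x7 = False.
Unit clause (¬x2) forces x2 = False.
Suppose x4 = False.
Unit clause (x1) forces x1 = True.
Every clause now holds.

x1=True,  x2=False,  x3=False,  x4=False,  x5=False,  x6=False,  x7=False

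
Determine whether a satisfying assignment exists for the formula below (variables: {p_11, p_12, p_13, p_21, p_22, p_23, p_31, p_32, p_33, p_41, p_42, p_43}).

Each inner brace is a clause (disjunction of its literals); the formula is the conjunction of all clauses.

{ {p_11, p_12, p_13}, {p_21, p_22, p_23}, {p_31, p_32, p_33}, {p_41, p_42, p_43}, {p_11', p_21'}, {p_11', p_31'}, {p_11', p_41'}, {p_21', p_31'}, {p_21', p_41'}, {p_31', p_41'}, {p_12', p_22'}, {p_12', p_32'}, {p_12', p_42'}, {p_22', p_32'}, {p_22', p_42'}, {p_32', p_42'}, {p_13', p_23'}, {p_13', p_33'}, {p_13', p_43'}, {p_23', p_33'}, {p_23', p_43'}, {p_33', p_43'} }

Case p_11 = 0:
Case p_12 = 1:
From the singleton clause (p_22'), p_22 = 0.
From the singleton clause (p_32'), p_32 = 0.
From the singleton clause (p_42'), p_42 = 0.
Case p_21 = 1:
From the singleton clause (p_31'), p_31 = 0.
From the singleton clause (p_33), p_33 = 1.
From the singleton clause (p_41'), p_41 = 0.
From the singleton clause (p_43), p_43 = 1.
That conflicts with the unit clause (p_43').
So p_21 must be the other value — set p_21 = 0.
From the singleton clause (p_23), p_23 = 1.
From the singleton clause (p_13'), p_13 = 0.
From the singleton clause (p_33'), p_33 = 0.
From the singleton clause (p_31), p_31 = 1.
From the singleton clause (p_41'), p_41 = 0.
From the singleton clause (p_43), p_43 = 1.
That conflicts with the unit clause (p_43').
Either choice for p_21 ends in contradiction.
So p_12 must be the other value — set p_12 = 0.
From the singleton clause (p_13), p_13 = 1.
From the singleton clause (p_23'), p_23 = 0.
From the singleton clause (p_33'), p_33 = 0.
From the singleton clause (p_43'), p_43 = 0.
Case p_21 = 1:
From the singleton clause (p_31'), p_31 = 0.
From the singleton clause (p_32), p_32 = 1.
From the singleton clause (p_41'), p_41 = 0.
From the singleton clause (p_42), p_42 = 1.
That conflicts with the unit clause (p_42').
So p_21 must be the other value — set p_21 = 0.
From the singleton clause (p_22), p_22 = 1.
From the singleton clause (p_32'), p_32 = 0.
From the singleton clause (p_31), p_31 = 1.
From the singleton clause (p_41'), p_41 = 0.
From the singleton clause (p_42), p_42 = 1.
That conflicts with the unit clause (p_42').
Either choice for p_21 ends in contradiction.
Either choice for p_12 ends in contradiction.
So p_11 must be the other value — set p_11 = 1.
From the singleton clause (p_21'), p_21 = 0.
From the singleton clause (p_31'), p_31 = 0.
From the singleton clause (p_41'), p_41 = 0.
Case p_22 = 1:
From the singleton clause (p_12'), p_12 = 0.
From the singleton clause (p_32'), p_32 = 0.
From the singleton clause (p_33), p_33 = 1.
From the singleton clause (p_42'), p_42 = 0.
From the singleton clause (p_43), p_43 = 1.
That conflicts with the unit clause (p_43').
So p_22 must be the other value — set p_22 = 0.
From the singleton clause (p_23), p_23 = 1.
From the singleton clause (p_13'), p_13 = 0.
From the singleton clause (p_33'), p_33 = 0.
From the singleton clause (p_32), p_32 = 1.
From the singleton clause (p_12'), p_12 = 0.
From the singleton clause (p_42'), p_42 = 0.
From the singleton clause (p_43), p_43 = 1.
That conflicts with the unit clause (p_43').
Either choice for p_22 ends in contradiction.
Either choice for p_11 ends in contradiction.
No assignment satisfies every clause.

Unsatisfiable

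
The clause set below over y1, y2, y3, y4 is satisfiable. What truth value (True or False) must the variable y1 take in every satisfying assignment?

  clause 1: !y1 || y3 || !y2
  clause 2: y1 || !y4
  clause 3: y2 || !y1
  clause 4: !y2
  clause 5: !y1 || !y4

Suppose y1 = true.
The clause (y2) is unit, so y2 = true.
Now (!y2) is unsatisfied and unit — conflict.
So every satisfying assignment has y1 = False.

False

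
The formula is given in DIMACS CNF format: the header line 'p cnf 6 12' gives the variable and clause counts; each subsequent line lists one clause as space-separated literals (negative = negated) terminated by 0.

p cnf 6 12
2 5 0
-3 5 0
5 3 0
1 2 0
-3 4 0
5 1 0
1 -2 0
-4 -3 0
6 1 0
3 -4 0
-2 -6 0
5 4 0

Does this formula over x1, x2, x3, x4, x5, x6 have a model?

Suppose x2 = False.
The clause (x5) is unit, so x5 = True.
The clause (x1) is unit, so x1 = True.
Suppose x3 = False.
The clause (¬x4) is unit, so x4 = False.
No clause remains; x6 is free.
A satisfying assignment: x1=True, x2=False, x3=False, x4=False, x5=True, x6=True.

Satisfiable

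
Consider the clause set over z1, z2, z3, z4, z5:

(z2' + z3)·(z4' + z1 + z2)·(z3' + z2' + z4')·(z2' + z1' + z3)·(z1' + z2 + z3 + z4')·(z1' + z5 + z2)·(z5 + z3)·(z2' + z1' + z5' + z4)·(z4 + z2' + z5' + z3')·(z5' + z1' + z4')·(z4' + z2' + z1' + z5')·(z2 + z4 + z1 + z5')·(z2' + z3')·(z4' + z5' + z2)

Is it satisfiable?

Yes, satisfiable

Try z2 = 0.
Try z4 = 0.
Try z1 = 0.
Unit clause (z5') forces z5 = 0.
Unit clause (z3) forces z3 = 1.
Every clause now holds.
A satisfying assignment: z1=0; z2=0; z3=1; z4=0; z5=0.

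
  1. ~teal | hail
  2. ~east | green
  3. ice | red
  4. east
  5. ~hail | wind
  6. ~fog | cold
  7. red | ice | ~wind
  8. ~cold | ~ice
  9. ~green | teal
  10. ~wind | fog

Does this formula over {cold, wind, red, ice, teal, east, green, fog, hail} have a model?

Satisfiable

The clause (east) is unit, so east = 1.
The clause (green) is unit, so green = 1.
The clause (teal) is unit, so teal = 1.
The clause (hail) is unit, so hail = 1.
The clause (wind) is unit, so wind = 1.
The clause (fog) is unit, so fog = 1.
The clause (cold) is unit, so cold = 1.
The clause (~ice) is unit, so ice = 0.
The clause (red) is unit, so red = 1.
Every clause now holds.
A satisfying assignment: cold: 1,  wind: 1,  red: 1,  ice: 0,  teal: 1,  east: 1,  green: 1,  fog: 1,  hail: 1.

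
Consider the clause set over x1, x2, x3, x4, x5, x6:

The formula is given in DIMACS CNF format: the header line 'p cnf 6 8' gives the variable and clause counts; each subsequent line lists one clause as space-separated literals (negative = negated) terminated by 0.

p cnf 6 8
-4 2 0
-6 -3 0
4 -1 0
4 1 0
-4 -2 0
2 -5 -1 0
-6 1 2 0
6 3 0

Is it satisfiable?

Try x4 = False.
(¬x1) alone gives x1 = False.
Now (x1) is unsatisfied and unit — conflict.
That branch fails; take x4 = True instead.
(x2) alone gives x2 = True.
Now (¬x2) is unsatisfied and unit — conflict.
Both values of x4 lead to a conflict.
No assignment satisfies every clause.

Unsatisfiable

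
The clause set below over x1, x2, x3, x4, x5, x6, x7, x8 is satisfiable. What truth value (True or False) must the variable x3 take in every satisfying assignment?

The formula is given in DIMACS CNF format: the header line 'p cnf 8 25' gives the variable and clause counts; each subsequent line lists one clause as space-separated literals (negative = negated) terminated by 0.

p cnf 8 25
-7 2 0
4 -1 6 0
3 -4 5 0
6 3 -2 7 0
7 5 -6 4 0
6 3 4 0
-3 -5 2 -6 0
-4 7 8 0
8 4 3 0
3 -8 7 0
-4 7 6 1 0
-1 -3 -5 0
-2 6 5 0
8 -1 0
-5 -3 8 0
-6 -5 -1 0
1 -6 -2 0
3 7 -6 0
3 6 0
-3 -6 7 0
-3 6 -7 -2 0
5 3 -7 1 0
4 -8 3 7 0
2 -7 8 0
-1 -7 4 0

True

Suppose x3 = False.
The clause (x6) is unit, so x6 = True.
The clause (x7) is unit, so x7 = True.
The clause (x2) is unit, so x2 = True.
The clause (x1) is unit, so x1 = True.
The clause (x8) is unit, so x8 = True.
The clause (¬x5) is unit, so x5 = False.
The clause (¬x4) is unit, so x4 = False.
Now (x4) is unsatisfied and unit — conflict.
So every satisfying assignment has x3 = True.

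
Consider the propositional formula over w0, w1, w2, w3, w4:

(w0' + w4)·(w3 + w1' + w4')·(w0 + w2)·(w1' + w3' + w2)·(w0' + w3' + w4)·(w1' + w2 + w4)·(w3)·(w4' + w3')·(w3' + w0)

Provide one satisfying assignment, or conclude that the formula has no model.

(w3) alone gives w3 = 1.
(w4') alone gives w4 = 0.
(w0') alone gives w0 = 0.
That conflicts with the unit clause (w0).

UNSATISFIABLE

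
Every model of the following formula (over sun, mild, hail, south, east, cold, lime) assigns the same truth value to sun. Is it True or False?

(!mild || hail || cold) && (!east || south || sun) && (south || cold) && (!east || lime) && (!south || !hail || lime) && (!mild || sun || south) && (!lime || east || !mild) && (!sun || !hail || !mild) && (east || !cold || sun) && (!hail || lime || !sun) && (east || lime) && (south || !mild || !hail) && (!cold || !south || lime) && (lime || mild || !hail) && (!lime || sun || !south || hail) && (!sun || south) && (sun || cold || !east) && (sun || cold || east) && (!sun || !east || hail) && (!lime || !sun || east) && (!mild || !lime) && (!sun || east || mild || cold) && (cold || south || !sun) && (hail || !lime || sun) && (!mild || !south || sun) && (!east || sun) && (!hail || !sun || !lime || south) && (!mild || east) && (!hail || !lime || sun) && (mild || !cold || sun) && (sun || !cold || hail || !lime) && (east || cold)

Suppose sun = false.
Unit clause (!east) forces east = false.
Unit clause (!cold) forces cold = false.
But (cold) is also a unit clause — contradiction.
So every satisfying assignment has sun = True.

True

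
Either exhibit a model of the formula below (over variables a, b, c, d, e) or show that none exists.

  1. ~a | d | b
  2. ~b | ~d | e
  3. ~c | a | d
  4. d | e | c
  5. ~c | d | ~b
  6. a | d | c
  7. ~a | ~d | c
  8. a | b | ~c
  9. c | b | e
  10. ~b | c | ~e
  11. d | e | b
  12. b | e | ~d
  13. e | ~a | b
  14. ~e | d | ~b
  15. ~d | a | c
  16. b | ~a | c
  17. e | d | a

Suppose a = 0.
Suppose c = 1.
(d) alone gives d = 1.
(b) alone gives b = 1.
(e) alone gives e = 1.
Every clause now holds.

a ↦ 0,  b ↦ 1,  c ↦ 1,  d ↦ 1,  e ↦ 1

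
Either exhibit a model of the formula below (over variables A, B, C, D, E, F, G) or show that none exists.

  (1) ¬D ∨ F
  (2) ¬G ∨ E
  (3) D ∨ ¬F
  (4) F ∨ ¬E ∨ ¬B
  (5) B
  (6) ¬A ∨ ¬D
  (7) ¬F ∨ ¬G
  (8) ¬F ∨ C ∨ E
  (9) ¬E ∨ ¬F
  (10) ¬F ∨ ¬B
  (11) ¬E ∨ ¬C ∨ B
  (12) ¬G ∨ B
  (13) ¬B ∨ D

UNSATISFIABLE

(B) alone gives B = True.
(¬F) alone gives F = False.
(¬D) alone gives D = False.
Now (D) is unsatisfied and unit — conflict.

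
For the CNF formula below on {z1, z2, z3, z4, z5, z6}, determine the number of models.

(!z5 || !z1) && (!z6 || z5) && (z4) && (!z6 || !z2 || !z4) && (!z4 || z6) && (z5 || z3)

There are 2^6 = 64 truth assignments over (z1, z2, z3, z4, z5, z6).
Split on z1. With z1 = true, the clauses containing z1 are satisfied and !z1 drops from the rest; 0 of the 2^5 = 32 assignments to the other variables satisfy what remains.
With z1 = false, by the same count on the reduced clause set, 2 assignments work.
(One model: z1=F, z2=F, z3=F, z4=T, z5=T, z6=T.)
Total: 0 + 2 = 2.

2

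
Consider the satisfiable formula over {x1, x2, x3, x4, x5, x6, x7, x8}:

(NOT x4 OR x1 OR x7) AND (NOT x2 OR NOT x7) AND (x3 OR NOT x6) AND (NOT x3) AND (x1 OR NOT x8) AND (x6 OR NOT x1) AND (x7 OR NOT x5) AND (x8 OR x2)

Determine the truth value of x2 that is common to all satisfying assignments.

Suppose x2 = false.
The clause (NOT x3) is unit, so x3 = false.
The clause (NOT x6) is unit, so x6 = false.
The clause (NOT x1) is unit, so x1 = false.
The clause (NOT x8) is unit, so x8 = false.
Now (x8) is unsatisfied and unit — conflict.
So every satisfying assignment has x2 = True.

True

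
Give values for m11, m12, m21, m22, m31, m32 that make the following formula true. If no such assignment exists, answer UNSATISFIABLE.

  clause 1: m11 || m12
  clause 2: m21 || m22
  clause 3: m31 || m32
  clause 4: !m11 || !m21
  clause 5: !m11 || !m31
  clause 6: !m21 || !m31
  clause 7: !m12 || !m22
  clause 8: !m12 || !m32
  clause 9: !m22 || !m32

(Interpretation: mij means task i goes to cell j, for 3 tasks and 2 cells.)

Try m11 = true.
The clause (!m21) is unit, so m21 = false.
The clause (m22) is unit, so m22 = true.
The clause (!m31) is unit, so m31 = false.
The clause (m32) is unit, so m32 = true.
But (!m32) is also a unit clause — contradiction.
That branch fails; take m11 = false instead.
The clause (m12) is unit, so m12 = true.
The clause (!m22) is unit, so m22 = false.
The clause (m21) is unit, so m21 = true.
The clause (!m31) is unit, so m31 = false.
The clause (m32) is unit, so m32 = true.
But (!m32) is also a unit clause — contradiction.
Both values of m11 lead to a conflict.

UNSATISFIABLE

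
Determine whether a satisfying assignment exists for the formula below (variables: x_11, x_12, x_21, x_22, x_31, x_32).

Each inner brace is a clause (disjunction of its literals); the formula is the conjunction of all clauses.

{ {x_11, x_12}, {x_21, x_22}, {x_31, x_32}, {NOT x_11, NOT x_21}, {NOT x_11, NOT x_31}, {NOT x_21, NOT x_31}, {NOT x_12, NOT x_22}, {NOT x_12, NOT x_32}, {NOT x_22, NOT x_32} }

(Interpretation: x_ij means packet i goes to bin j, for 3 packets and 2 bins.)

Suppose x_11 = true.
Unit clause (NOT x_21) forces x_21 = false.
Unit clause (x_22) forces x_22 = true.
Unit clause (NOT x_31) forces x_31 = false.
Unit clause (x_32) forces x_32 = true.
But (NOT x_32) is also a unit clause — contradiction.
That branch fails; take x_11 = false instead.
Unit clause (x_12) forces x_12 = true.
Unit clause (NOT x_22) forces x_22 = false.
Unit clause (x_21) forces x_21 = true.
Unit clause (NOT x_31) forces x_31 = false.
Unit clause (x_32) forces x_32 = true.
But (NOT x_32) is also a unit clause — contradiction.
Either choice for x_11 ends in contradiction.
No assignment satisfies every clause.

No, unsatisfiable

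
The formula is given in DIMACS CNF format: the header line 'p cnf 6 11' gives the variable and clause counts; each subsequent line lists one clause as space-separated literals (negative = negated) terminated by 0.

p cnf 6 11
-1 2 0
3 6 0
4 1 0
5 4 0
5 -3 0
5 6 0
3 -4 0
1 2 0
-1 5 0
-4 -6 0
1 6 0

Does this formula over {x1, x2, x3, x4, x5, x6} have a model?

Yes

Suppose x1 = True.
From the singleton clause (x2), x2 = True.
From the singleton clause (x5), x5 = True.
Suppose x3 = True.
Suppose x4 = True.
From the singleton clause (¬x6), x6 = False.
All clauses are satisfied.
A satisfying assignment: x1=True,  x2=True,  x3=True,  x4=True,  x5=True,  x6=False.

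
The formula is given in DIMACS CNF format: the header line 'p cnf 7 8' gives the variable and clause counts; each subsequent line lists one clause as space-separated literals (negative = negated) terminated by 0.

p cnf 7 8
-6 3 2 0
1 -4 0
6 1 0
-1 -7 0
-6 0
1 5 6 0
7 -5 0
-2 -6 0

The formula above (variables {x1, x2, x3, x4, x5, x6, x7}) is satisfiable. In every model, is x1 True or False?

Suppose x1 = False.
(¬x4) alone gives x4 = False.
(x6) alone gives x6 = True.
That conflicts with the unit clause (¬x6).
So every satisfying assignment has x1 = True.

True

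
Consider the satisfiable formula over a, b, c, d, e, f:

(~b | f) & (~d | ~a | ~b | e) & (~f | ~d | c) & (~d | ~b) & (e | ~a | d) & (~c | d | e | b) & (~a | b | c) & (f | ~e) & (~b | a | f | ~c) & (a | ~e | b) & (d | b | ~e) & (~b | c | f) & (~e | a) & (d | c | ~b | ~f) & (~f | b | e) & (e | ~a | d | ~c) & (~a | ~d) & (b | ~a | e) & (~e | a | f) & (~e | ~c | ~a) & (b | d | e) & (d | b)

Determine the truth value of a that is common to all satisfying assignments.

Suppose a = 1.
From the singleton clause (~d), d = 0.
From the singleton clause (e), e = 1.
From the singleton clause (f), f = 1.
From the singleton clause (b), b = 1.
From the singleton clause (c), c = 1.
But (~c) is also a unit clause — contradiction.
So every satisfying assignment has a = False.

False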